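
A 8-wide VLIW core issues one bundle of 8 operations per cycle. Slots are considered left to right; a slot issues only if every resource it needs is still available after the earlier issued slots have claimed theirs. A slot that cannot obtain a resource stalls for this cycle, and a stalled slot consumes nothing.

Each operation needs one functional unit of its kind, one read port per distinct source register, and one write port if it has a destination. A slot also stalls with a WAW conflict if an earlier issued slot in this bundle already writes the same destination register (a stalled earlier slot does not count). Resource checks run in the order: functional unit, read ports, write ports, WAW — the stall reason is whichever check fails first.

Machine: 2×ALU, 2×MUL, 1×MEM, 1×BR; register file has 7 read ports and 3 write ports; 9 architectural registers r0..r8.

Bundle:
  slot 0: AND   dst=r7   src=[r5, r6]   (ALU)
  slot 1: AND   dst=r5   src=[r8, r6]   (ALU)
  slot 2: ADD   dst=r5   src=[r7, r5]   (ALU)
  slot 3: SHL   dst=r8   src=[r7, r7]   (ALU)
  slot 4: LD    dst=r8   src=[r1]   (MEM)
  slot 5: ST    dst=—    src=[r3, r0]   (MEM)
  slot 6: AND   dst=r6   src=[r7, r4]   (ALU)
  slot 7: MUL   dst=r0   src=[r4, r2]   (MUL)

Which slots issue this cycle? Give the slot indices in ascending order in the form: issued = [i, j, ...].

issued = [0, 1, 4]

  0. ALU→r7 ⇒ go  {1A/2Mu/1Ld/1B | 5r 2w}
  1. ALU→r5 ⇒ go  {0A/2Mu/1Ld/1B | 3r 1w}
  2. ALU→r5 ⇒ no(FU)  {0A/2Mu/1Ld/1B | 3r 1w}
  3. ALU→r8 ⇒ no(FU)  {0A/2Mu/1Ld/1B | 3r 1w}
  4. MEM→r8 ⇒ go  {0A/2Mu/0Ld/1B | 2r 0w}
  5. MEM ⇒ no(FU)  {0A/2Mu/0Ld/1B | 2r 0w}
  6. ALU→r6 ⇒ no(FU)  {0A/2Mu/0Ld/1B | 2r 0w}
  7. MUL→r0 ⇒ no(WR_PORT)  {0A/2Mu/0Ld/1B | 2r 0w}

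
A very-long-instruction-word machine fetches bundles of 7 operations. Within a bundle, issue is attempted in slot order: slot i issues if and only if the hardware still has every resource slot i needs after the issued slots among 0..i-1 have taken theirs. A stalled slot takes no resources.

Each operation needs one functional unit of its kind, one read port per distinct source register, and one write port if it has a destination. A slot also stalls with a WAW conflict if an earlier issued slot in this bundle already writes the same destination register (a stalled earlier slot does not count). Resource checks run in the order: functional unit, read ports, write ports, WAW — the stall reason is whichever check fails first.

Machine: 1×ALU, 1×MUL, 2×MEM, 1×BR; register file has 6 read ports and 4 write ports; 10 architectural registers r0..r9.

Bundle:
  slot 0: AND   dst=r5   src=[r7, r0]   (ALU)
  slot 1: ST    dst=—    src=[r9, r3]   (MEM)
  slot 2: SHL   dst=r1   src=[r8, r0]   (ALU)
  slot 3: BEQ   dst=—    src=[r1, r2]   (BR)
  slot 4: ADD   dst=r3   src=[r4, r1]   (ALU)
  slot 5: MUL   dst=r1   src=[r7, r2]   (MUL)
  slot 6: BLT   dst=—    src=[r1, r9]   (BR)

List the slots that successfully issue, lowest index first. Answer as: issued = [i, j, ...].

slot 0 (ALU): ISSUE — free A0,Mu1,Ld2,B1 rp4 wp3
slot 1 (MEM): ISSUE — free A0,Mu1,Ld1,B1 rp2 wp3
slot 2 (ALU): stall FU — free A0,Mu1,Ld1,B1 rp2 wp3
slot 3 (BR): ISSUE — free A0,Mu1,Ld1,B0 rp0 wp3
slot 4 (ALU): stall FU — free A0,Mu1,Ld1,B0 rp0 wp3
slot 5 (MUL): stall RD_PORT — free A0,Mu1,Ld1,B0 rp0 wp3
slot 6 (BR): stall FU — free A0,Mu1,Ld1,B0 rp0 wp3

issued = [0, 1, 3]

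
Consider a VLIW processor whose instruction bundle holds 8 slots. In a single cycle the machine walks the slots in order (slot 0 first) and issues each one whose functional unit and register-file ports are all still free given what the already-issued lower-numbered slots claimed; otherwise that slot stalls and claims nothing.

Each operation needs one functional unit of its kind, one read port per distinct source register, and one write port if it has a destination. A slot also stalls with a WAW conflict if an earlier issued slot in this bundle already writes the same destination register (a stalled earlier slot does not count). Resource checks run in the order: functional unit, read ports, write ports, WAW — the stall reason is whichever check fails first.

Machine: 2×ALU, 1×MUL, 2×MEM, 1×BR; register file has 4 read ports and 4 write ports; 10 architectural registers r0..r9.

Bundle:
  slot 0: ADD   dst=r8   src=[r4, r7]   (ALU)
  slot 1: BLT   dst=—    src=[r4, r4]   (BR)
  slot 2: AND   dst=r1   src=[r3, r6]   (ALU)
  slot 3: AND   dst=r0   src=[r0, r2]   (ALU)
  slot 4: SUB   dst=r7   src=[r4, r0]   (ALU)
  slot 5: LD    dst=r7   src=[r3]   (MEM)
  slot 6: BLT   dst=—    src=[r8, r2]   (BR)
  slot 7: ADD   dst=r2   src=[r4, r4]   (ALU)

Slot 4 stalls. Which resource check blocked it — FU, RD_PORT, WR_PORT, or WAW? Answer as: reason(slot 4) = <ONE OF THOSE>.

  0. ALU→r8 ⇒ go  {1A/1Mu/2Ld/1B | 2r 3w}
  1. BR ⇒ go  {1A/1Mu/2Ld/0B | 1r 3w}
  2. ALU→r1 ⇒ no(RD_PORT)  {1A/1Mu/2Ld/0B | 1r 3w}
  3. ALU→r0 ⇒ no(RD_PORT)  {1A/1Mu/2Ld/0B | 1r 3w}
  4. ALU→r7 ⇒ no(RD_PORT)  {1A/1Mu/2Ld/0B | 1r 3w}
  5. MEM→r7 ⇒ go  {1A/1Mu/1Ld/0B | 0r 2w}
  6. BR ⇒ no(FU)  {1A/1Mu/1Ld/0B | 0r 2w}
  7. ALU→r2 ⇒ no(RD_PORT)  {1A/1Mu/1Ld/0B | 0r 2w}

reason(slot 4) = RD_PORT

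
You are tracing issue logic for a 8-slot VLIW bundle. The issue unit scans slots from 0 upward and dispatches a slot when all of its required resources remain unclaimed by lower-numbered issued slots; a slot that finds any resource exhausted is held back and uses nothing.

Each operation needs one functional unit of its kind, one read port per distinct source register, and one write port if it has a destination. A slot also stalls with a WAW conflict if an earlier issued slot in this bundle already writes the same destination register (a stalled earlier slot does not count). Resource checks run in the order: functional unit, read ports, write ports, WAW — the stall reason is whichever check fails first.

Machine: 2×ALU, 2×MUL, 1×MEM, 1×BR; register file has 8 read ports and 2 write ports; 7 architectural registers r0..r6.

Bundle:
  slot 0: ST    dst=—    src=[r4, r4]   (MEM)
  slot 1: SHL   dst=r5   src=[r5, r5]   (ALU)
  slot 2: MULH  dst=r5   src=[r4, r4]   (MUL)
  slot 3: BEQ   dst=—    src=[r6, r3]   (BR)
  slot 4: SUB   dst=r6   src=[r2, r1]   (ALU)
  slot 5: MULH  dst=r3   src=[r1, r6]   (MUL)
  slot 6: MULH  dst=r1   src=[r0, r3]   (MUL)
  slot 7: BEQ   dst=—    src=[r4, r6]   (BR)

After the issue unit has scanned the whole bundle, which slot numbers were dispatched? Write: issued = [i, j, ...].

issued = [0, 1, 3, 4]

[0] MEM needs rd=1 wr=0: ok; after: ALU=2 MUL=2 MEM=0 BR=1, R=7, W=2
[1] ALU needs rd=1 wr=1: ok; after: ALU=1 MUL=2 MEM=0 BR=1, R=6, W=1
[2] MUL needs rd=1 wr=1: WAW; after: ALU=1 MUL=2 MEM=0 BR=1, R=6, W=1
[3] BR needs rd=2 wr=0: ok; after: ALU=1 MUL=2 MEM=0 BR=0, R=4, W=1
[4] ALU needs rd=2 wr=1: ok; after: ALU=0 MUL=2 MEM=0 BR=0, R=2, W=0
[5] MUL needs rd=2 wr=1: WR_PORT; after: ALU=0 MUL=2 MEM=0 BR=0, R=2, W=0
[6] MUL needs rd=2 wr=1: WR_PORT; after: ALU=0 MUL=2 MEM=0 BR=0, R=2, W=0
[7] BR needs rd=2 wr=0: FU; after: ALU=0 MUL=2 MEM=0 BR=0, R=2, W=0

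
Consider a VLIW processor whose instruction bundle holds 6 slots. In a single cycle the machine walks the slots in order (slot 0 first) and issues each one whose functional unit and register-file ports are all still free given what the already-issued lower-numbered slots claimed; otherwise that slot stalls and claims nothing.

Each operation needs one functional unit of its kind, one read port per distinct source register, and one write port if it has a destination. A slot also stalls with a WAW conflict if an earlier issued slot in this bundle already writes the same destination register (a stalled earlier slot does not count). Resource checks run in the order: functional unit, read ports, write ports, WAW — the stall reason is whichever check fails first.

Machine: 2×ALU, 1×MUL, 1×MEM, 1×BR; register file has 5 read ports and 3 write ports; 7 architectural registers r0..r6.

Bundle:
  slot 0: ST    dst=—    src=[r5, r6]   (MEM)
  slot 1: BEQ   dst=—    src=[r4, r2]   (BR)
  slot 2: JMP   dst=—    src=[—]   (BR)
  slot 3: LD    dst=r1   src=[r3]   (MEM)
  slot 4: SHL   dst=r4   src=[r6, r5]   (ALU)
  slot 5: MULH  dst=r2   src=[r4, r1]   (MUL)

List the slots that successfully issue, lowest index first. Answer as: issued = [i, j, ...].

issued = [0, 1]

[0] MEM needs rd=2 wr=0: ok; after: ALU=2 MUL=1 MEM=0 BR=1, R=3, W=3
[1] BR needs rd=2 wr=0: ok; after: ALU=2 MUL=1 MEM=0 BR=0, R=1, W=3
[2] BR needs rd=0 wr=0: FU; after: ALU=2 MUL=1 MEM=0 BR=0, R=1, W=3
[3] MEM needs rd=1 wr=1: FU; after: ALU=2 MUL=1 MEM=0 BR=0, R=1, W=3
[4] ALU needs rd=2 wr=1: RD_PORT; after: ALU=2 MUL=1 MEM=0 BR=0, R=1, W=3
[5] MUL needs rd=2 wr=1: RD_PORT; after: ALU=2 MUL=1 MEM=0 BR=0, R=1, W=3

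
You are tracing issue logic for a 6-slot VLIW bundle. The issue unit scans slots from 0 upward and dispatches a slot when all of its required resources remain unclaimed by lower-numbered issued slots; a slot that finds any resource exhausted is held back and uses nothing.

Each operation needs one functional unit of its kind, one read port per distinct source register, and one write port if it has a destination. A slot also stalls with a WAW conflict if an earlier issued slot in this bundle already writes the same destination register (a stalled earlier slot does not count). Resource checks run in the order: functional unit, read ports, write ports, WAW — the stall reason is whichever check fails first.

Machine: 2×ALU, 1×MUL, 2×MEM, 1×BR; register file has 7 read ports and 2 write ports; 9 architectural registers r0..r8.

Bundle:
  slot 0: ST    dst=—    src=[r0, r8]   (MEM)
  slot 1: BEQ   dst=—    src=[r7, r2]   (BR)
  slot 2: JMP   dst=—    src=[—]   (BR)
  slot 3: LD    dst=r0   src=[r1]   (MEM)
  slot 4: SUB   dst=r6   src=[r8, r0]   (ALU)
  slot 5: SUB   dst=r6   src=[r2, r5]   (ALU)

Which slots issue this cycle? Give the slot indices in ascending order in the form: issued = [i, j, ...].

issued = [0, 1, 3, 4]

slot 0 (MEM): ISSUE — free A2,Mu1,Ld1,B1 rp5 wp2
slot 1 (BR): ISSUE — free A2,Mu1,Ld1,B0 rp3 wp2
slot 2 (BR): stall FU — free A2,Mu1,Ld1,B0 rp3 wp2
slot 3 (MEM): ISSUE — free A2,Mu1,Ld0,B0 rp2 wp1
slot 4 (ALU): ISSUE — free A1,Mu1,Ld0,B0 rp0 wp0
slot 5 (ALU): stall RD_PORT — free A1,Mu1,Ld0,B0 rp0 wp0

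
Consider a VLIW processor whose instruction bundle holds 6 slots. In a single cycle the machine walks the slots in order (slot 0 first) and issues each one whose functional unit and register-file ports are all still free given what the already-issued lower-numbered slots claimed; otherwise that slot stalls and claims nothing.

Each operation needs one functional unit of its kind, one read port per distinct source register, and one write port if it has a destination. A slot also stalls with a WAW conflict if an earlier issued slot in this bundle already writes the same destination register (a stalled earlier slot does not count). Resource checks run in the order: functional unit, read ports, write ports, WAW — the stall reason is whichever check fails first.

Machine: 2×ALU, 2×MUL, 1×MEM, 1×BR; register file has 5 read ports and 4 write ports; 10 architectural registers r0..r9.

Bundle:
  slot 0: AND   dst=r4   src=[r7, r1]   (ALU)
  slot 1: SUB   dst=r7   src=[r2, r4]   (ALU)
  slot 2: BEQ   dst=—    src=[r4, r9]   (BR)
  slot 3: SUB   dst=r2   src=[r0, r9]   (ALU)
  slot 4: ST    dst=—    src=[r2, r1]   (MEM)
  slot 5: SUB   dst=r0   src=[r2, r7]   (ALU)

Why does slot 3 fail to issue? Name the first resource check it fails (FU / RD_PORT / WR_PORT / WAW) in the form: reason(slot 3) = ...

(0) want 1×ALU +2rd +1wr — yes → AL1|MU2|ME1|BR1|rd3|wr3
(1) want 1×ALU +2rd +1wr — yes → AL0|MU2|ME1|BR1|rd1|wr2
(2) want 1×BR +2rd +0wr — RD_PORT → AL0|MU2|ME1|BR1|rd1|wr2
(3) want 1×ALU +2rd +1wr — FU → AL0|MU2|ME1|BR1|rd1|wr2
(4) want 1×MEM +2rd +0wr — RD_PORT → AL0|MU2|ME1|BR1|rd1|wr2
(5) want 1×ALU +2rd +1wr — FU → AL0|MU2|ME1|BR1|rd1|wr2

reason(slot 3) = FU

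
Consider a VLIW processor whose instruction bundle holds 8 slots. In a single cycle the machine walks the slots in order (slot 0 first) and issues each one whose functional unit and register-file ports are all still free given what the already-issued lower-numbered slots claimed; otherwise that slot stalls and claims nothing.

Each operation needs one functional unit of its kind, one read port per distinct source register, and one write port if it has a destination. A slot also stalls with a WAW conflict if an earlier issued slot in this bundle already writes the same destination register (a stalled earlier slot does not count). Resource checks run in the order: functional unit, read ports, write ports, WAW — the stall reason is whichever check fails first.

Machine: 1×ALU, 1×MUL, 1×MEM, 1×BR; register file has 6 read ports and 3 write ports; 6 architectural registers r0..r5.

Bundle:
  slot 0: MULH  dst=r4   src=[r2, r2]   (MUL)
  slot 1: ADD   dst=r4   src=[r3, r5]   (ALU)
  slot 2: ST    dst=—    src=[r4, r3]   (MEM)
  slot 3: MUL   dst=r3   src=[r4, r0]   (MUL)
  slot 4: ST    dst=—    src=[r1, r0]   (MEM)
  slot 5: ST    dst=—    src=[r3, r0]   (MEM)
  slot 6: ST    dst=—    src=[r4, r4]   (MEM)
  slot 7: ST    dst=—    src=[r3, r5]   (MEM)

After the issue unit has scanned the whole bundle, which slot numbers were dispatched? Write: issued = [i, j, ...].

issued = [0, 2]

#0 MUL src=r2,r2 dispatched  <A:1 Mu:0 Ld:1 B:1 rd:5 wr:2>
#1 ALU src=r3,r5 held:WAW  <A:1 Mu:0 Ld:1 B:1 rd:5 wr:2>
#2 MEM src=r4,r3 dispatched  <A:1 Mu:0 Ld:0 B:1 rd:3 wr:2>
#3 MUL src=r4,r0 held:FU  <A:1 Mu:0 Ld:0 B:1 rd:3 wr:2>
#4 MEM src=r1,r0 held:FU  <A:1 Mu:0 Ld:0 B:1 rd:3 wr:2>
#5 MEM src=r3,r0 held:FU  <A:1 Mu:0 Ld:0 B:1 rd:3 wr:2>
#6 MEM src=r4,r4 held:FU  <A:1 Mu:0 Ld:0 B:1 rd:3 wr:2>
#7 MEM src=r3,r5 held:FU  <A:1 Mu:0 Ld:0 B:1 rd:3 wr:2>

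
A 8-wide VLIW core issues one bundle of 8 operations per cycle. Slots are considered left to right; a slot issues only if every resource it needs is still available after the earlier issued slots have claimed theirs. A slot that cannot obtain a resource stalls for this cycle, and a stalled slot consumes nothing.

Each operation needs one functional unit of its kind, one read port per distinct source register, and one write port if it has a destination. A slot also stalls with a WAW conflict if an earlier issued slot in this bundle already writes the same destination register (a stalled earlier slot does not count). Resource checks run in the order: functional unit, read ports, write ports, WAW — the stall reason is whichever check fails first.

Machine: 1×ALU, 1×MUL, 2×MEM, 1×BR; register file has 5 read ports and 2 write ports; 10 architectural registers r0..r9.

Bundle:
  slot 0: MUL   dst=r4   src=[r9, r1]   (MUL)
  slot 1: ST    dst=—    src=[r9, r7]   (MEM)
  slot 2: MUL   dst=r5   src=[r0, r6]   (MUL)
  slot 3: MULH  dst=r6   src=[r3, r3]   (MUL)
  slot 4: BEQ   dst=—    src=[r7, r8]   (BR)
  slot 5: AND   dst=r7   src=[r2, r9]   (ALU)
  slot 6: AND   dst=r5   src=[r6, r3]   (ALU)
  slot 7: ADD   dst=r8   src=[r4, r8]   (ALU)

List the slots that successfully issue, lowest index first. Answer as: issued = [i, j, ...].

[0] MUL needs rd=2 wr=1: ok; after: ALU=1 MUL=0 MEM=2 BR=1, R=3, W=1
[1] MEM needs rd=2 wr=0: ok; after: ALU=1 MUL=0 MEM=1 BR=1, R=1, W=1
[2] MUL needs rd=2 wr=1: FU; after: ALU=1 MUL=0 MEM=1 BR=1, R=1, W=1
[3] MUL needs rd=1 wr=1: FU; after: ALU=1 MUL=0 MEM=1 BR=1, R=1, W=1
[4] BR needs rd=2 wr=0: RD_PORT; after: ALU=1 MUL=0 MEM=1 BR=1, R=1, W=1
[5] ALU needs rd=2 wr=1: RD_PORT; after: ALU=1 MUL=0 MEM=1 BR=1, R=1, W=1
[6] ALU needs rd=2 wr=1: RD_PORT; after: ALU=1 MUL=0 MEM=1 BR=1, R=1, W=1
[7] ALU needs rd=2 wr=1: RD_PORT; after: ALU=1 MUL=0 MEM=1 BR=1, R=1, W=1

issued = [0, 1]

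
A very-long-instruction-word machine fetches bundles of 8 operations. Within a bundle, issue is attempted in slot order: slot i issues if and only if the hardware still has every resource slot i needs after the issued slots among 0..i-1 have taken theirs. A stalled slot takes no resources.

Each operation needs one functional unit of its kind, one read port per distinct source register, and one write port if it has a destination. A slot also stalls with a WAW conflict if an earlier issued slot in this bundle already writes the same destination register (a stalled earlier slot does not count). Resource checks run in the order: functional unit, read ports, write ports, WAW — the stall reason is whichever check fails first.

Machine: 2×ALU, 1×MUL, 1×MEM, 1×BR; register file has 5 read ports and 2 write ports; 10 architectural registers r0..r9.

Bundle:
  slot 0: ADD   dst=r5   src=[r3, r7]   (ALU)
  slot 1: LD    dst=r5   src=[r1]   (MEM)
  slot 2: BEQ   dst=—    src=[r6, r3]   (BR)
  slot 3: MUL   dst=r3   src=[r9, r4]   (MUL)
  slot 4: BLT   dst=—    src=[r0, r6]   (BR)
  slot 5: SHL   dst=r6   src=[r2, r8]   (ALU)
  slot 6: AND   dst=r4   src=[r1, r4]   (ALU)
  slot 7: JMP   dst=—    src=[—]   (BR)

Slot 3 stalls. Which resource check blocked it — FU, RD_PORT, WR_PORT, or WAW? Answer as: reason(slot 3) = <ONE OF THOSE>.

(0) want 1×ALU +2rd +1wr — yes → AL1|MU1|ME1|BR1|rd3|wr1
(1) want 1×MEM +1rd +1wr — WAW → AL1|MU1|ME1|BR1|rd3|wr1
(2) want 1×BR +2rd +0wr — yes → AL1|MU1|ME1|BR0|rd1|wr1
(3) want 1×MUL +2rd +1wr — RD_PORT → AL1|MU1|ME1|BR0|rd1|wr1
(4) want 1×BR +2rd +0wr — FU → AL1|MU1|ME1|BR0|rd1|wr1
(5) want 1×ALU +2rd +1wr — RD_PORT → AL1|MU1|ME1|BR0|rd1|wr1
(6) want 1×ALU +2rd +1wr — RD_PORT → AL1|MU1|ME1|BR0|rd1|wr1
(7) want 1×BR +0rd +0wr — FU → AL1|MU1|ME1|BR0|rd1|wr1

reason(slot 3) = RD_PORT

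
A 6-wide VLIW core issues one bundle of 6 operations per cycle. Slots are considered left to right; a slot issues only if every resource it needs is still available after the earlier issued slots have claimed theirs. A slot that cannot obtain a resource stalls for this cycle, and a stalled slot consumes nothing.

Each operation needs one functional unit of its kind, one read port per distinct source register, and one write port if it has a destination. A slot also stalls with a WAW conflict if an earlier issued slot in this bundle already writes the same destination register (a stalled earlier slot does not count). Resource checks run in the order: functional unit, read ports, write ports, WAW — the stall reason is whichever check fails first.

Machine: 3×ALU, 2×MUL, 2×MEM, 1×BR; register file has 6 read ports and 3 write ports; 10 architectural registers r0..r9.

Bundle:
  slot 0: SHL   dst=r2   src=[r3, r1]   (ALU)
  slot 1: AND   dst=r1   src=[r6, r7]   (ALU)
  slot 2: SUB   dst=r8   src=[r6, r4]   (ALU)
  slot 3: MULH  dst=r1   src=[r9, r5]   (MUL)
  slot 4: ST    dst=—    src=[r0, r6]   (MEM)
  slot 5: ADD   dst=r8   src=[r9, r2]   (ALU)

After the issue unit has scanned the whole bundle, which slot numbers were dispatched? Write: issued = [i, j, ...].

  0. ALU→r2 ⇒ go  {2A/2Mu/2Ld/1B | 4r 2w}
  1. ALU→r1 ⇒ go  {1A/2Mu/2Ld/1B | 2r 1w}
  2. ALU→r8 ⇒ go  {0A/2Mu/2Ld/1B | 0r 0w}
  3. MUL→r1 ⇒ no(RD_PORT)  {0A/2Mu/2Ld/1B | 0r 0w}
  4. MEM ⇒ no(RD_PORT)  {0A/2Mu/2Ld/1B | 0r 0w}
  5. ALU→r8 ⇒ no(FU)  {0A/2Mu/2Ld/1B | 0r 0w}

issued = [0, 1, 2]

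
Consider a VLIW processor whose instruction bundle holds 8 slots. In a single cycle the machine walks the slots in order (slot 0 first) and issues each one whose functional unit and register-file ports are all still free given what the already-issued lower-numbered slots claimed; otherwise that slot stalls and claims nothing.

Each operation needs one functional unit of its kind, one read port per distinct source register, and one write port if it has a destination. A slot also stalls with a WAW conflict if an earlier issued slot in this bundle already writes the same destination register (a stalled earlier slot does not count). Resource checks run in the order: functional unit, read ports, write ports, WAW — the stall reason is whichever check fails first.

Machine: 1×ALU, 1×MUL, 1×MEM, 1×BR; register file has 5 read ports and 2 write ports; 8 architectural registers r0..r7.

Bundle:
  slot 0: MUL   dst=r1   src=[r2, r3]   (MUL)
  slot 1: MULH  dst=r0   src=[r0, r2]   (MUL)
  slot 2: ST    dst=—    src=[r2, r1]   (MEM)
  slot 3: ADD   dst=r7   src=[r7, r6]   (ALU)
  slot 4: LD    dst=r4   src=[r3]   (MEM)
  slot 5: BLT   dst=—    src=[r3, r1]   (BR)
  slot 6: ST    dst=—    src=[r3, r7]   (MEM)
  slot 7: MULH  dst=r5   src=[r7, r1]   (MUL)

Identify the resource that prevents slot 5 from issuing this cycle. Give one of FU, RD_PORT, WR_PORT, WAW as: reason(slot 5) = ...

reason(slot 5) = RD_PORT

  0. MUL→r1 ⇒ go  {1A/0Mu/1Ld/1B | 3r 1w}
  1. MUL→r0 ⇒ no(FU)  {1A/0Mu/1Ld/1B | 3r 1w}
  2. MEM ⇒ go  {1A/0Mu/0Ld/1B | 1r 1w}
  3. ALU→r7 ⇒ no(RD_PORT)  {1A/0Mu/0Ld/1B | 1r 1w}
  4. MEM→r4 ⇒ no(FU)  {1A/0Mu/0Ld/1B | 1r 1w}
  5. BR ⇒ no(RD_PORT)  {1A/0Mu/0Ld/1B | 1r 1w}
  6. MEM ⇒ no(FU)  {1A/0Mu/0Ld/1B | 1r 1w}
  7. MUL→r5 ⇒ no(FU)  {1A/0Mu/0Ld/1B | 1r 1w}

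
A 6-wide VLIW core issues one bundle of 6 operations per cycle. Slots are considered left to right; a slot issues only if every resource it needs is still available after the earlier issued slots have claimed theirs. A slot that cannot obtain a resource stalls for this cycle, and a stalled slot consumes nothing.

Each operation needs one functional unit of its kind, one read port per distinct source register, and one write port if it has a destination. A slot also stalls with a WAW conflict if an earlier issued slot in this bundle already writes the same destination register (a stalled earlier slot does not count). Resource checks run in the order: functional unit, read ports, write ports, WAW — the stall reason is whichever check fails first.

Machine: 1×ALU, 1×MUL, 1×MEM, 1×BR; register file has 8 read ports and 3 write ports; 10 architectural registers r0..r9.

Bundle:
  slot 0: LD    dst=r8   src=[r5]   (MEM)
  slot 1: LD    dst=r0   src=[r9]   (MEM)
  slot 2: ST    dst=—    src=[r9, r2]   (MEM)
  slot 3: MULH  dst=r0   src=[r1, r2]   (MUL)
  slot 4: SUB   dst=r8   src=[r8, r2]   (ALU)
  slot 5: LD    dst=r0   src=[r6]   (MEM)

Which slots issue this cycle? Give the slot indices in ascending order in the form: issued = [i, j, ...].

issued = [0, 3]

#0 MEM src=r5 dispatched  <A:1 Mu:1 Ld:0 B:1 rd:7 wr:2>
#1 MEM src=r9 held:FU  <A:1 Mu:1 Ld:0 B:1 rd:7 wr:2>
#2 MEM src=r9,r2 held:FU  <A:1 Mu:1 Ld:0 B:1 rd:7 wr:2>
#3 MUL src=r1,r2 dispatched  <A:1 Mu:0 Ld:0 B:1 rd:5 wr:1>
#4 ALU src=r8,r2 held:WAW  <A:1 Mu:0 Ld:0 B:1 rd:5 wr:1>
#5 MEM src=r6 held:FU  <A:1 Mu:0 Ld:0 B:1 rd:5 wr:1>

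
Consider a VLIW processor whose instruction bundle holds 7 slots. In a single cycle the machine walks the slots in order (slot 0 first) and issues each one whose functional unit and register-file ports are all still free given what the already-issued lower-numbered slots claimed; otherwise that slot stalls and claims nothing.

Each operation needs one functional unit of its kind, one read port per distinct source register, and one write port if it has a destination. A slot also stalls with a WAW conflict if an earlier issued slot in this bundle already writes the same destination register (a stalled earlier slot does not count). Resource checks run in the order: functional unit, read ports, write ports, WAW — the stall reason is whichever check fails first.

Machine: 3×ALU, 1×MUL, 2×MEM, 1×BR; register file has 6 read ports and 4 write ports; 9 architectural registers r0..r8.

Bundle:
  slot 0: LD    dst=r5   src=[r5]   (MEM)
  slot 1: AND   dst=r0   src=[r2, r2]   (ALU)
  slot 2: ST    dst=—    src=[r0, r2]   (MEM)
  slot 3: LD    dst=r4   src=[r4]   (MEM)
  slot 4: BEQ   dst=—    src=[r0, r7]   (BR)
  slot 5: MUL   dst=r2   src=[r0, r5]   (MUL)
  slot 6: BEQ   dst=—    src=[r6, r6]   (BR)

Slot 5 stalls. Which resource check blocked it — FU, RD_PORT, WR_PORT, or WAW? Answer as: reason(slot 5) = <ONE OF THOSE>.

reason(slot 5) = RD_PORT

slot 0 (MEM): ISSUE — free A3,Mu1,Ld1,B1 rp5 wp3
slot 1 (ALU): ISSUE — free A2,Mu1,Ld1,B1 rp4 wp2
slot 2 (MEM): ISSUE — free A2,Mu1,Ld0,B1 rp2 wp2
slot 3 (MEM): stall FU — free A2,Mu1,Ld0,B1 rp2 wp2
slot 4 (BR): ISSUE — free A2,Mu1,Ld0,B0 rp0 wp2
slot 5 (MUL): stall RD_PORT — free A2,Mu1,Ld0,B0 rp0 wp2
slot 6 (BR): stall FU — free A2,Mu1,Ld0,B0 rp0 wp2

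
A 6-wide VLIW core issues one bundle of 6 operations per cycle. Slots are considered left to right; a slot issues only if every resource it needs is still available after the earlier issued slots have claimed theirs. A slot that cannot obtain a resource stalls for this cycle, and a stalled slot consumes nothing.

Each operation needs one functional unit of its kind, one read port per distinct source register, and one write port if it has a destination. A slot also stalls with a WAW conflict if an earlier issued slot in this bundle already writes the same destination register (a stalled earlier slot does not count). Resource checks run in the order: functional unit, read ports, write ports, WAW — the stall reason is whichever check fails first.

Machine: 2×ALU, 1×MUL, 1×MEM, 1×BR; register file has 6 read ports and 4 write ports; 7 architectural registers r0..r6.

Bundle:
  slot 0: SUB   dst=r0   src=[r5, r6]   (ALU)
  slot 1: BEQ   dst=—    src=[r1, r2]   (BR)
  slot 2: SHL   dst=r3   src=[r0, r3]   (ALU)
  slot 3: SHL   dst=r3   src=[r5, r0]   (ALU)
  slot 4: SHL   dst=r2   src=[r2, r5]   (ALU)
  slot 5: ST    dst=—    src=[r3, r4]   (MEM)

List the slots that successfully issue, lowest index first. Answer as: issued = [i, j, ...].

issued = [0, 1, 2]

(0) want 1×ALU +2rd +1wr — yes → AL1|MU1|ME1|BR1|rd4|wr3
(1) want 1×BR +2rd +0wr — yes → AL1|MU1|ME1|BR0|rd2|wr3
(2) want 1×ALU +2rd +1wr — yes → AL0|MU1|ME1|BR0|rd0|wr2
(3) want 1×ALU +2rd +1wr — FU → AL0|MU1|ME1|BR0|rd0|wr2
(4) want 1×ALU +2rd +1wr — FU → AL0|MU1|ME1|BR0|rd0|wr2
(5) want 1×MEM +2rd +0wr — RD_PORT → AL0|MU1|ME1|BR0|rd0|wr2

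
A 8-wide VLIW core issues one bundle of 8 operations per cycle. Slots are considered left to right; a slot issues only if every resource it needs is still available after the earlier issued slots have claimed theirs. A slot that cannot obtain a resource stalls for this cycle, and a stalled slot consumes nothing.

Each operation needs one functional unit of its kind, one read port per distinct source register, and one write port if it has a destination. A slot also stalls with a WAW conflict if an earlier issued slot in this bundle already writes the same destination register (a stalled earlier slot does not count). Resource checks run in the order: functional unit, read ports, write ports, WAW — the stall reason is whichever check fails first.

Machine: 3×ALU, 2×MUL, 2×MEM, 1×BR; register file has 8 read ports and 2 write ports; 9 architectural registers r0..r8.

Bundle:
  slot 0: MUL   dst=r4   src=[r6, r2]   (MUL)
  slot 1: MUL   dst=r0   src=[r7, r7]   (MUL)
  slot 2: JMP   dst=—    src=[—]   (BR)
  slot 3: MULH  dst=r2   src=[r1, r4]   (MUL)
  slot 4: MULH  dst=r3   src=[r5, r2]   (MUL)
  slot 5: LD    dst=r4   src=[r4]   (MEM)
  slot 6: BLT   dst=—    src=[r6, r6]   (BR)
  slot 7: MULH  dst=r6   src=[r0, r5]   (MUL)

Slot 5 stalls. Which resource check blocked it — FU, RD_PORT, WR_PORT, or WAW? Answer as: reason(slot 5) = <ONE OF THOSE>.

  0. MUL→r4 ⇒ go  {3A/1Mu/2Ld/1B | 6r 1w}
  1. MUL→r0 ⇒ go  {3A/0Mu/2Ld/1B | 5r 0w}
  2. BR ⇒ go  {3A/0Mu/2Ld/0B | 5r 0w}
  3. MUL→r2 ⇒ no(FU)  {3A/0Mu/2Ld/0B | 5r 0w}
  4. MUL→r3 ⇒ no(FU)  {3A/0Mu/2Ld/0B | 5r 0w}
  5. MEM→r4 ⇒ no(WR_PORT)  {3A/0Mu/2Ld/0B | 5r 0w}
  6. BR ⇒ no(FU)  {3A/0Mu/2Ld/0B | 5r 0w}
  7. MUL→r6 ⇒ no(FU)  {3A/0Mu/2Ld/0B | 5r 0w}

reason(slot 5) = WR_PORT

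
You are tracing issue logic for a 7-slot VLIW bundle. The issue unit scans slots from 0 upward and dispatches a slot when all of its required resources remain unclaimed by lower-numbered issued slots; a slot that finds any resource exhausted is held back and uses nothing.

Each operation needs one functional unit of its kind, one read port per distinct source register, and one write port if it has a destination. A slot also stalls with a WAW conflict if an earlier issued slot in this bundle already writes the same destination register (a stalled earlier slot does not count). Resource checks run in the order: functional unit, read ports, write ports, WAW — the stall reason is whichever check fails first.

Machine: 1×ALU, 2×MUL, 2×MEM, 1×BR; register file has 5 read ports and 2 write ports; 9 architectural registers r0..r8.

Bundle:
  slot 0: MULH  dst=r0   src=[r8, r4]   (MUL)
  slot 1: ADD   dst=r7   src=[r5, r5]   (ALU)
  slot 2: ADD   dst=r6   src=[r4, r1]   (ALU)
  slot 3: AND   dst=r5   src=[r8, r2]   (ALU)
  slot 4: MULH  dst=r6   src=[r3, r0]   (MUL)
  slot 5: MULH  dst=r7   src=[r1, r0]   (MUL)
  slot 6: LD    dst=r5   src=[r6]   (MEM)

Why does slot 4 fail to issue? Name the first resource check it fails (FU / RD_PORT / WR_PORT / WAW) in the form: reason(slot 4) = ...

reason(slot 4) = WR_PORT

(0) want 1×MUL +2rd +1wr — yes → AL1|MU1|ME2|BR1|rd3|wr1
(1) want 1×ALU +1rd +1wr — yes → AL0|MU1|ME2|BR1|rd2|wr0
(2) want 1×ALU +2rd +1wr — FU → AL0|MU1|ME2|BR1|rd2|wr0
(3) want 1×ALU +2rd +1wr — FU → AL0|MU1|ME2|BR1|rd2|wr0
(4) want 1×MUL +2rd +1wr — WR_PORT → AL0|MU1|ME2|BR1|rd2|wr0
(5) want 1×MUL +2rd +1wr — WR_PORT → AL0|MU1|ME2|BR1|rd2|wr0
(6) want 1×MEM +1rd +1wr — WR_PORT → AL0|MU1|ME2|BR1|rd2|wr0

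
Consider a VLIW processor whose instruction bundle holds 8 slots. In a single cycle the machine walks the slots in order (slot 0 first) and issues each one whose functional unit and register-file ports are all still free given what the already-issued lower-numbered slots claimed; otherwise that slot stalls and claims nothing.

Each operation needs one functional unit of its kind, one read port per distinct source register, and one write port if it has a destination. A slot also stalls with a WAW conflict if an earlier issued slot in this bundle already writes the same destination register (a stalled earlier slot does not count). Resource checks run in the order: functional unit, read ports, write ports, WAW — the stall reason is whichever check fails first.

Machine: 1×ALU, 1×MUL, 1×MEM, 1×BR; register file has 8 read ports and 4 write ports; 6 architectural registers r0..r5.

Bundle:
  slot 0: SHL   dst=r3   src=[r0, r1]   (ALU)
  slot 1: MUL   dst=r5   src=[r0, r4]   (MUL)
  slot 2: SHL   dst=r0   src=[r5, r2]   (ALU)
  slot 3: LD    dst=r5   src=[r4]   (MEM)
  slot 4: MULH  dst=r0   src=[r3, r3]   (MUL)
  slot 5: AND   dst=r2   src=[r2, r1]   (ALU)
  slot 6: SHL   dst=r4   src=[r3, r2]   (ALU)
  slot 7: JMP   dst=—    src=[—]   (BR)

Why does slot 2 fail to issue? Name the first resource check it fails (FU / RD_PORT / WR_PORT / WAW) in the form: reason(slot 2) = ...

[0] ALU needs rd=2 wr=1: ok; after: ALU=0 MUL=1 MEM=1 BR=1, R=6, W=3
[1] MUL needs rd=2 wr=1: ok; after: ALU=0 MUL=0 MEM=1 BR=1, R=4, W=2
[2] ALU needs rd=2 wr=1: FU; after: ALU=0 MUL=0 MEM=1 BR=1, R=4, W=2
[3] MEM needs rd=1 wr=1: WAW; after: ALU=0 MUL=0 MEM=1 BR=1, R=4, W=2
[4] MUL needs rd=1 wr=1: FU; after: ALU=0 MUL=0 MEM=1 BR=1, R=4, W=2
[5] ALU needs rd=2 wr=1: FU; after: ALU=0 MUL=0 MEM=1 BR=1, R=4, W=2
[6] ALU needs rd=2 wr=1: FU; after: ALU=0 MUL=0 MEM=1 BR=1, R=4, W=2
[7] BR needs rd=0 wr=0: ok; after: ALU=0 MUL=0 MEM=1 BR=0, R=4, W=2

reason(slot 2) = FU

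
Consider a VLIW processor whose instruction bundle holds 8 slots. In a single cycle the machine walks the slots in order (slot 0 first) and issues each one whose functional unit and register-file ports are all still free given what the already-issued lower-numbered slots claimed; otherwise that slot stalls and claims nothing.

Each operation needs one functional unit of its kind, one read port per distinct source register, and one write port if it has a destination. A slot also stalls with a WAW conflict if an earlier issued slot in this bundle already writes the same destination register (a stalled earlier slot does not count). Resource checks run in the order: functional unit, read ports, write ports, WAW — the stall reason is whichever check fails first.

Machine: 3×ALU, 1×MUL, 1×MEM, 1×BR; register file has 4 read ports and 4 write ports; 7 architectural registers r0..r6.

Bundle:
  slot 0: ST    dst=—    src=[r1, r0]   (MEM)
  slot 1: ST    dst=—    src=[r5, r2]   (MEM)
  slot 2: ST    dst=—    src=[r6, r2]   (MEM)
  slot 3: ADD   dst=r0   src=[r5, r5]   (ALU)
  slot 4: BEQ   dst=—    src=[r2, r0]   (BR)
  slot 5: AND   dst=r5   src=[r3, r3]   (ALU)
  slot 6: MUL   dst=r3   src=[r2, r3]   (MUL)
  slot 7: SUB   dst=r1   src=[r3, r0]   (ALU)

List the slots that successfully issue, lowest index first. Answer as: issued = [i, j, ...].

[0] MEM needs rd=2 wr=0: ok; after: ALU=3 MUL=1 MEM=0 BR=1, R=2, W=4
[1] MEM needs rd=2 wr=0: FU; after: ALU=3 MUL=1 MEM=0 BR=1, R=2, W=4
[2] MEM needs rd=2 wr=0: FU; after: ALU=3 MUL=1 MEM=0 BR=1, R=2, W=4
[3] ALU needs rd=1 wr=1: ok; after: ALU=2 MUL=1 MEM=0 BR=1, R=1, W=3
[4] BR needs rd=2 wr=0: RD_PORT; after: ALU=2 MUL=1 MEM=0 BR=1, R=1, W=3
[5] ALU needs rd=1 wr=1: ok; after: ALU=1 MUL=1 MEM=0 BR=1, R=0, W=2
[6] MUL needs rd=2 wr=1: RD_PORT; after: ALU=1 MUL=1 MEM=0 BR=1, R=0, W=2
[7] ALU needs rd=2 wr=1: RD_PORT; after: ALU=1 MUL=1 MEM=0 BR=1, R=0, W=2

issued = [0, 3, 5]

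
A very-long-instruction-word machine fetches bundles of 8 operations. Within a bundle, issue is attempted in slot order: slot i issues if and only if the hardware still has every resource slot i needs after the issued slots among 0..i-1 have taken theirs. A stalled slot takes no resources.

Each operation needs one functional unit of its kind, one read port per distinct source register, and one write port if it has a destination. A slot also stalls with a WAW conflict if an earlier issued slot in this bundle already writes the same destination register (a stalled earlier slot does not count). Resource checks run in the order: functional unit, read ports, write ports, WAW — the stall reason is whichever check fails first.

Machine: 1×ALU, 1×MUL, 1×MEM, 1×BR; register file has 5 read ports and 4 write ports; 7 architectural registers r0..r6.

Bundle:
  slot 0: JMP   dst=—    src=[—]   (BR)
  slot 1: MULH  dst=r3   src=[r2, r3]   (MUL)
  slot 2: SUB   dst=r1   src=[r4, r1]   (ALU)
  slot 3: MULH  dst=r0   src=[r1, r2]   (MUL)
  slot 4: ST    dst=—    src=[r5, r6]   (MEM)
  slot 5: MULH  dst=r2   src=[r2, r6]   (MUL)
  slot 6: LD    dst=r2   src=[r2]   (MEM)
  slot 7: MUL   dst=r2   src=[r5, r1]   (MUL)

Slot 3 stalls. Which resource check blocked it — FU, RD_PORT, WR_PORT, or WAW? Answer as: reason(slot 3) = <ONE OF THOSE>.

reason(slot 3) = FU

slot 0 (BR): ISSUE — free A1,Mu1,Ld1,B0 rp5 wp4
slot 1 (MUL): ISSUE — free A1,Mu0,Ld1,B0 rp3 wp3
slot 2 (ALU): ISSUE — free A0,Mu0,Ld1,B0 rp1 wp2
slot 3 (MUL): stall FU — free A0,Mu0,Ld1,B0 rp1 wp2
slot 4 (MEM): stall RD_PORT — free A0,Mu0,Ld1,B0 rp1 wp2
slot 5 (MUL): stall FU — free A0,Mu0,Ld1,B0 rp1 wp2
slot 6 (MEM): ISSUE — free A0,Mu0,Ld0,B0 rp0 wp1
slot 7 (MUL): stall FU — free A0,Mu0,Ld0,B0 rp0 wp1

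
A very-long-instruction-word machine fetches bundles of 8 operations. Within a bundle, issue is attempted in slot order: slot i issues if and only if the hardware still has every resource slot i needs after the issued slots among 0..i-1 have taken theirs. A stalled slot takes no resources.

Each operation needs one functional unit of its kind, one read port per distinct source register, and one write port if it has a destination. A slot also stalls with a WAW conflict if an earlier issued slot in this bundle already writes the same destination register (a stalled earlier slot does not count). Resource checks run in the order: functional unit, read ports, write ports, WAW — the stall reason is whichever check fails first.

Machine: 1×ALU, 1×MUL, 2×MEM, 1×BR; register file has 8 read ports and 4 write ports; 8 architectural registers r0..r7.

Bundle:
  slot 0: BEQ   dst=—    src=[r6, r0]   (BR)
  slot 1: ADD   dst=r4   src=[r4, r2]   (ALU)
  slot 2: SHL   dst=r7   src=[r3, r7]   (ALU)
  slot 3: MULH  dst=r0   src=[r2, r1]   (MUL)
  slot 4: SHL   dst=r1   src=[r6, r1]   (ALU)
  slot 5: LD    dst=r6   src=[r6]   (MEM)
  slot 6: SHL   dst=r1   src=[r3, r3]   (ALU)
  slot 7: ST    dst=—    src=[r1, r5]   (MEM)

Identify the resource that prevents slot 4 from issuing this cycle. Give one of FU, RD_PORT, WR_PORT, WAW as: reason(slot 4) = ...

  0. BR ⇒ go  {1A/1Mu/2Ld/0B | 6r 4w}
  1. ALU→r4 ⇒ go  {0A/1Mu/2Ld/0B | 4r 3w}
  2. ALU→r7 ⇒ no(FU)  {0A/1Mu/2Ld/0B | 4r 3w}
  3. MUL→r0 ⇒ go  {0A/0Mu/2Ld/0B | 2r 2w}
  4. ALU→r1 ⇒ no(FU)  {0A/0Mu/2Ld/0B | 2r 2w}
  5. MEM→r6 ⇒ go  {0A/0Mu/1Ld/0B | 1r 1w}
  6. ALU→r1 ⇒ no(FU)  {0A/0Mu/1Ld/0B | 1r 1w}
  7. MEM ⇒ no(RD_PORT)  {0A/0Mu/1Ld/0B | 1r 1w}

reason(slot 4) = FU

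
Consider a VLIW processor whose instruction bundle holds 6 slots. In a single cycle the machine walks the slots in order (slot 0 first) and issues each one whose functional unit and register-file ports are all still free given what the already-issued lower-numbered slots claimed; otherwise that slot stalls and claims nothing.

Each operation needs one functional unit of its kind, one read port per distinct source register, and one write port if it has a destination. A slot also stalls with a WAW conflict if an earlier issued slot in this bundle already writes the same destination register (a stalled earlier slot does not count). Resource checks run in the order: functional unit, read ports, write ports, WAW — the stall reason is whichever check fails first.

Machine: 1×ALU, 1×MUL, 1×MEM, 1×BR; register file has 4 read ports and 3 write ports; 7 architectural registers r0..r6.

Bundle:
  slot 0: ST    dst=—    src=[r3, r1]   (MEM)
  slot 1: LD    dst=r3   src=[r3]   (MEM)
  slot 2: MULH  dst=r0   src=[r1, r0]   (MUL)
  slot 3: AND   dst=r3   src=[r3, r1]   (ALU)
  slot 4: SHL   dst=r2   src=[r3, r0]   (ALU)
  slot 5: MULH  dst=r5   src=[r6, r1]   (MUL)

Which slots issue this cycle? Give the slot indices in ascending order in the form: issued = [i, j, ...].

issued = [0, 2]

slot 0 (MEM): ISSUE — free A1,Mu1,Ld0,B1 rp2 wp3
slot 1 (MEM): stall FU — free A1,Mu1,Ld0,B1 rp2 wp3
slot 2 (MUL): ISSUE — free A1,Mu0,Ld0,B1 rp0 wp2
slot 3 (ALU): stall RD_PORT — free A1,Mu0,Ld0,B1 rp0 wp2
slot 4 (ALU): stall RD_PORT — free A1,Mu0,Ld0,B1 rp0 wp2
slot 5 (MUL): stall FU — free A1,Mu0,Ld0,B1 rp0 wp2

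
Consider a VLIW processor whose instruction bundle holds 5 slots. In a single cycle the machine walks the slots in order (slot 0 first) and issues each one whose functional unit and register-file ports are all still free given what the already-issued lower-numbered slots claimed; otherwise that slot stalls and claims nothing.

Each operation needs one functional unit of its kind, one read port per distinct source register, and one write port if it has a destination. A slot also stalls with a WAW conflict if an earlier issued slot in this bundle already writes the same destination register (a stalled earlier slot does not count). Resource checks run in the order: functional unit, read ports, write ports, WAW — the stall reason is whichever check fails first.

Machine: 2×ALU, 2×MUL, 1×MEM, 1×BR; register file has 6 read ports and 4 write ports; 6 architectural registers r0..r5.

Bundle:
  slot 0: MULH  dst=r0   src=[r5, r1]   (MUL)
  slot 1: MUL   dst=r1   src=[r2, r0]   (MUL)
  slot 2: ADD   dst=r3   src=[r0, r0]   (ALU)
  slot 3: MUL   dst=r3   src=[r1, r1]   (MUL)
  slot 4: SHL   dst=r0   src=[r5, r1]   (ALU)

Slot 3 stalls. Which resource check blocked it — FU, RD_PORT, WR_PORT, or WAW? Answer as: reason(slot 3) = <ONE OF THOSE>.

(0) want 1×MUL +2rd +1wr — yes → AL2|MU1|ME1|BR1|rd4|wr3
(1) want 1×MUL +2rd +1wr — yes → AL2|MU0|ME1|BR1|rd2|wr2
(2) want 1×ALU +1rd +1wr — yes → AL1|MU0|ME1|BR1|rd1|wr1
(3) want 1×MUL +1rd +1wr — FU → AL1|MU0|ME1|BR1|rd1|wr1
(4) want 1×ALU +2rd +1wr — RD_PORT → AL1|MU0|ME1|BR1|rd1|wr1

reason(slot 3) = FU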